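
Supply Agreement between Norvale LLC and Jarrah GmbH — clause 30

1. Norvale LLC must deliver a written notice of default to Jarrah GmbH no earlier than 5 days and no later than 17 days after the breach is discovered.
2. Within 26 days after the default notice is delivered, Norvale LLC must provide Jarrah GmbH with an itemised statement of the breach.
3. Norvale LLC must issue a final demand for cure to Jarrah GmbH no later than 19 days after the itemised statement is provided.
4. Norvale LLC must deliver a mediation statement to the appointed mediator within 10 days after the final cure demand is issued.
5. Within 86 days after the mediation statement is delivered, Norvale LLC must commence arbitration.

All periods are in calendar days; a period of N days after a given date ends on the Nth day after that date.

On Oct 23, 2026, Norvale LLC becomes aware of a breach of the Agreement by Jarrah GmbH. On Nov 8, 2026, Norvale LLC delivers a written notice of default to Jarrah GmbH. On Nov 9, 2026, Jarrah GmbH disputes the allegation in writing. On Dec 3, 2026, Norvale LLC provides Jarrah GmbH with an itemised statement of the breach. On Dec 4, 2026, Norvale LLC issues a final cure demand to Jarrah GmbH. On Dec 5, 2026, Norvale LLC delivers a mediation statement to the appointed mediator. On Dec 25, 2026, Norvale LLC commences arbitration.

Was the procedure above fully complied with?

Yes

Step 1: the window is 5–17 days after Oct 23, 2026 (when the breach is discovered), so Oct 28, 2026 through Nov 9, 2026; Nov 8, 2026 falls inside that range.
Step 2: 26 days after Nov 8, 2026 (when the default notice is delivered) is Dec 4, 2026; completed Dec 3, 2026, before the deadline.
Step 3: 19 days after Dec 3, 2026 (when the itemised statement is provided) is Dec 22, 2026; done Dec 4, 2026 — timely.
Step 4: 10 days after Dec 4, 2026 (when the final cure demand is issued) is Dec 14, 2026; done Dec 5, 2026 — timely.
Step 5: 86 days after Dec 5, 2026 (when the mediation statement is delivered) is Mar 1, 2027; Dec 25, 2026 is within that limit.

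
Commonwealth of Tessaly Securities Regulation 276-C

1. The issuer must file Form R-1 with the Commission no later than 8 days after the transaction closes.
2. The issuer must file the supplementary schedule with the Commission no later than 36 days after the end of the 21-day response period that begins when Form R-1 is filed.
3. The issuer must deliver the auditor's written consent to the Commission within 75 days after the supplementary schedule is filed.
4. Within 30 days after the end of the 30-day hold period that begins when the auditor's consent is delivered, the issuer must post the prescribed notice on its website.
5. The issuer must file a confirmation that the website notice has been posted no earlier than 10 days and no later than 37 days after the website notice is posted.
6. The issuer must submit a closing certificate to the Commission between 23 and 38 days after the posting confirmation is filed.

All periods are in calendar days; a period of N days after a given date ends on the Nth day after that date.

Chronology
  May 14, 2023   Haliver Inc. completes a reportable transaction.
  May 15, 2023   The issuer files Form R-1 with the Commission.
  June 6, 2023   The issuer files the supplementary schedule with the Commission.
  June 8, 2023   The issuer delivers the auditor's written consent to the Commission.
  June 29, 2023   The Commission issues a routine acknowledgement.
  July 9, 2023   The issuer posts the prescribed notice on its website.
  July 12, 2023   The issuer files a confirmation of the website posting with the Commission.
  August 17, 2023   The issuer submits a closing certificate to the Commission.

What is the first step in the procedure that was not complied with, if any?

Step 5

(1) due by May 14, 2023 + 8 days = May 22, 2023; May 15, 2023 is within that limit.
(2) due by June 5, 2023 + 36 days = July 11, 2023; June 6, 2023 is within that limit.
(3) due by June 6, 2023 + 75 days = August 20, 2023; done June 8, 2023 — timely.
(4) due by July 8, 2023 + 30 days = August 7, 2023; July 9, 2023 is within that limit.
(5) the permitted window runs from July 9, 2023 + 10 = July 19, 2023 to July 9, 2023 + 37 = August 15, 2023; July 12, 2023 is 7 days too early.
The procedure was therefore not followed at step 5.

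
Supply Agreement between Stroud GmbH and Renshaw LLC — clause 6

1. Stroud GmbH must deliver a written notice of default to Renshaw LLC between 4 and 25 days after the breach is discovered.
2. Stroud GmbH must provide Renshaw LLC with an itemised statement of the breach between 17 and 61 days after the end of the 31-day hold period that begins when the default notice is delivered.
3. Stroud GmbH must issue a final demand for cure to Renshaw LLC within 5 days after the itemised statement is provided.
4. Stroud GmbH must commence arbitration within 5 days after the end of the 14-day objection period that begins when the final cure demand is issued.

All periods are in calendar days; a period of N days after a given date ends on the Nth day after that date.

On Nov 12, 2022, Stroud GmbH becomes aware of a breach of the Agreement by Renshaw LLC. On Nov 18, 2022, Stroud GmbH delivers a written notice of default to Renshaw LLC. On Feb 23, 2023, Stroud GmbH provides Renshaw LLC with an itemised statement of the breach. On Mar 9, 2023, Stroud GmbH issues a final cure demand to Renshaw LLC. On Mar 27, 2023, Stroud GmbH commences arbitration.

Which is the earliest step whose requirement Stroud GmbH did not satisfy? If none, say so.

Step 2

(1) the permitted window runs from Nov 12, 2022 + 4 = Nov 16, 2022 to Nov 12, 2022 + 25 = Dec 7, 2022; done Nov 18, 2022 — within the window.
(2) the permitted window runs from Dec 19, 2022 + 17 = Jan 5, 2023 to Dec 19, 2022 + 61 = Feb 18, 2023; done Feb 23, 2023 — 5 days after the window closed.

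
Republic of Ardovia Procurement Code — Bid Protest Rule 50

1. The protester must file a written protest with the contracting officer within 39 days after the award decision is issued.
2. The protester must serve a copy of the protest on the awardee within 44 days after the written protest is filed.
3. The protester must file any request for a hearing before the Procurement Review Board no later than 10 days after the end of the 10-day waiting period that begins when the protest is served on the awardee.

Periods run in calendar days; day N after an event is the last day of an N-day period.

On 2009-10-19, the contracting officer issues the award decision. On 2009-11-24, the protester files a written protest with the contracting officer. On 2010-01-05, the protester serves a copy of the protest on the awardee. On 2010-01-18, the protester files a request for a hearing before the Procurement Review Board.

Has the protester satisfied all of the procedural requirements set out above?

Yes

Step 1 — counting 39 days from 2009-10-19 (when the award decision is issued) gives a deadline of 2009-11-27; 2009-11-24 is within that limit.
Step 2 — counting 44 days from 2009-11-24 (when the written protest is filed) gives a deadline of 2010-01-07; completed 2010-01-05, before the deadline.
Step 3 — counting 10 days from 2010-01-15 (end of the 10-day waiting period, which began when the protest is served on the awardee on 2010-01-05) gives a deadline of 2010-01-25; done 2010-01-18 — timely.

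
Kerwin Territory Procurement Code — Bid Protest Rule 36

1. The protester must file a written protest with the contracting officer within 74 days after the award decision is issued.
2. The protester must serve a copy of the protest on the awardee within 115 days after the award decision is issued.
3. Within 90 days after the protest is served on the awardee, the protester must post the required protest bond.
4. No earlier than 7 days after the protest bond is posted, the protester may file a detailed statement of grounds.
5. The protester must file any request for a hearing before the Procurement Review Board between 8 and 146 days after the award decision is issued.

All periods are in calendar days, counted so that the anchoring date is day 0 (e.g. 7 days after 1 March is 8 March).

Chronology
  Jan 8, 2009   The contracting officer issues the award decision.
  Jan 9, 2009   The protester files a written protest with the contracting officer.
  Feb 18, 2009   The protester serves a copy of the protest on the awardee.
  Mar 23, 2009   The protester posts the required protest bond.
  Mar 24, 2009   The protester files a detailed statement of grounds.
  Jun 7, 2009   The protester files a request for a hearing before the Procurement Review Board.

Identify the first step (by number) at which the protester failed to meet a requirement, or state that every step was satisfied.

(1) due by Jan 8, 2009 + 74 days = Mar 23, 2009; completed Jan 9, 2009, before the deadline.
(2) due by Jan 8, 2009 + 115 days = May 3, 2009; completed Feb 18, 2009, before the deadline.
(3) due by Feb 18, 2009 + 90 days = May 19, 2009; Mar 23, 2009 is within that limit.
(4) permitted from Mar 23, 2009 + 7 days = Mar 30, 2009 onward; acted on Mar 24, 2009, 6 days prematurely.

Step 4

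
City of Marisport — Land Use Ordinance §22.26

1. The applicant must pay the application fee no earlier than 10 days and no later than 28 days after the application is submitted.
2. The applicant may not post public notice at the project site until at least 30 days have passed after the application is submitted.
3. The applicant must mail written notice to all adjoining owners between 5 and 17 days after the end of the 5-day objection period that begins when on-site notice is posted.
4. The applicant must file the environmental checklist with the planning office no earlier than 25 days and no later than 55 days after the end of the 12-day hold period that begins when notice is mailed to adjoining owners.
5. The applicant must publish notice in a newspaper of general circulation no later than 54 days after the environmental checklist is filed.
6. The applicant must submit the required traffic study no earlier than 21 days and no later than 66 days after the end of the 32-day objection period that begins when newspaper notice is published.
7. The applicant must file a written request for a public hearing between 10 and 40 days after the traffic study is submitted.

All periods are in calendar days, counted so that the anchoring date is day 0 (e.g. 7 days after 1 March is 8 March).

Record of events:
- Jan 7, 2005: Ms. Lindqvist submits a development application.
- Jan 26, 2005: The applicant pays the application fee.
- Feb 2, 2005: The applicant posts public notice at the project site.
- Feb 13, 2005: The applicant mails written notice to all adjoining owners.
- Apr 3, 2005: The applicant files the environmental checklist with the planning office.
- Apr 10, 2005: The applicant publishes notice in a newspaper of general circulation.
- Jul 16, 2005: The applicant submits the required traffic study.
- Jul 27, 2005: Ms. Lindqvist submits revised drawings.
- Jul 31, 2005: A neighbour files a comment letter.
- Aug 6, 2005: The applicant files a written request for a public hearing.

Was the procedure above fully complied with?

No

(1) the permitted window runs from Jan 7, 2005 + 10 = Jan 17, 2005 to Jan 7, 2005 + 28 = Feb 4, 2005; done Jan 26, 2005 — within the window.
(2) permitted from Jan 7, 2005 + 30 days = Feb 6, 2005 onward; acted on Feb 2, 2005, 4 days prematurely.
That is the first point of non-compliance.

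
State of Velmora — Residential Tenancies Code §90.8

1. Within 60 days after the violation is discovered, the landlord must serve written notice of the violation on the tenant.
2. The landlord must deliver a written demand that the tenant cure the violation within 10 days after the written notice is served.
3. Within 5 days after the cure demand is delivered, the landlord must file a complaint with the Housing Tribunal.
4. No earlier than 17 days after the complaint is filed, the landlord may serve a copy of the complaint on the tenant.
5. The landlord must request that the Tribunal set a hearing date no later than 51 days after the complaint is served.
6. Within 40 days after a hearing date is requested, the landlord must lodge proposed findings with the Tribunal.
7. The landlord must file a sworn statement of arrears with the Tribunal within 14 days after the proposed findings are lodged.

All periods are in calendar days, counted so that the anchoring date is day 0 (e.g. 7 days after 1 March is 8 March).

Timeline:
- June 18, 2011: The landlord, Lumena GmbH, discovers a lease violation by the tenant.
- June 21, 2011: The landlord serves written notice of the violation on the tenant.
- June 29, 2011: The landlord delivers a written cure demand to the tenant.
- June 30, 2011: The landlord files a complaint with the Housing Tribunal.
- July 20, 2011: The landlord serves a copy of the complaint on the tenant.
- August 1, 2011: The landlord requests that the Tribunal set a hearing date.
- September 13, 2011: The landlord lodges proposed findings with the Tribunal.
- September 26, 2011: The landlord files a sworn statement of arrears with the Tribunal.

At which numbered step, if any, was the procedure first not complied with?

Step 6

Step 1 — counting 60 days from June 18, 2011 (when the violation is discovered) gives a deadline of August 17, 2011; June 21, 2011 is within that limit.
Step 2 — counting 10 days from June 21, 2011 (when the written notice is served) gives a deadline of July 1, 2011; done June 29, 2011 — timely.
Step 3 — counting 5 days from June 29, 2011 (when the cure demand is delivered) gives a deadline of July 4, 2011; done June 30, 2011 — timely.
Step 4 — must wait 17 days from June 30, 2011 (when the complaint is filed), so not before July 17, 2011; done July 20, 2011 — permitted.
Step 5 — counting 51 days from July 20, 2011 (when the complaint is served) gives a deadline of September 9, 2011; done August 1, 2011 — timely.
Step 6 — counting 40 days from August 1, 2011 (when a hearing date is requested) gives a deadline of September 10, 2011; September 13, 2011 misses that deadline by 3 days.
The analysis stops there.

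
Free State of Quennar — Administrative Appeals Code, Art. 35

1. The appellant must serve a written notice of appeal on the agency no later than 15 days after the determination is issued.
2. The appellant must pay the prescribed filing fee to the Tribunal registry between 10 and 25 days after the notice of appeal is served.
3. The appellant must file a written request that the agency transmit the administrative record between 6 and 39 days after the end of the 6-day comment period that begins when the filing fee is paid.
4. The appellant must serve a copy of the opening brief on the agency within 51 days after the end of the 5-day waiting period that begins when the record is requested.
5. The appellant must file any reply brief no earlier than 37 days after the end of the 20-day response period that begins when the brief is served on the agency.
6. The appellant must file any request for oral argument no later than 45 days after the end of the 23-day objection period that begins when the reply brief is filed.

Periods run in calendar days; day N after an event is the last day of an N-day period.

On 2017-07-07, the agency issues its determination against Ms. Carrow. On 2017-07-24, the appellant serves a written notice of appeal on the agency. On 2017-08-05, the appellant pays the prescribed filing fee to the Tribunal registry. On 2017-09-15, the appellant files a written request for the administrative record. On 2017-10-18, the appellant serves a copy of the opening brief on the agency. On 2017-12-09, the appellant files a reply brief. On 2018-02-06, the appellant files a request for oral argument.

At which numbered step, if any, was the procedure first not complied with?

Step 1

Step 1: 15 days after 2017-07-07 (when the determination is issued) is 2017-07-22; done 2017-07-24 — 2 days late.
That is the first point of non-compliance.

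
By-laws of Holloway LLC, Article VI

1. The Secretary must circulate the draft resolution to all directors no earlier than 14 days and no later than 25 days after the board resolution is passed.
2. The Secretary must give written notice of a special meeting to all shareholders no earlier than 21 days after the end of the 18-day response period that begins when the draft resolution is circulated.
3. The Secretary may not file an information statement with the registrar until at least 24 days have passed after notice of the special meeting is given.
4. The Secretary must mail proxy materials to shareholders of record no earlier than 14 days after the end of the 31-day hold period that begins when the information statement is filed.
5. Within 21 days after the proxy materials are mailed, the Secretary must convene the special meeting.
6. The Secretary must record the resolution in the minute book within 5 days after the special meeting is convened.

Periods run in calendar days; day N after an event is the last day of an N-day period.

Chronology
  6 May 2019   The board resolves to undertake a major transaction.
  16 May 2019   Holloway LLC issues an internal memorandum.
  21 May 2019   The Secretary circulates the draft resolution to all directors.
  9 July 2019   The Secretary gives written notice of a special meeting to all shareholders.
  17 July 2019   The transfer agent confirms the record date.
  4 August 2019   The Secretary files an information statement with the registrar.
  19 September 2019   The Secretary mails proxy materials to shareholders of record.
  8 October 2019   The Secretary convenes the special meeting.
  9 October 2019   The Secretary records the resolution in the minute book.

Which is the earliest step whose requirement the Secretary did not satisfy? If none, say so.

None — every step was satisfied

Step 1 — 14 and 25 days from 6 May 2019 (when the board resolution is passed) are 20 May 2019 and 31 May 2019 respectively; done 21 May 2019, which is between those dates.
Step 2 — must wait 21 days from 8 June 2019 (end of the 18-day response period, which began when the draft resolution is circulated on 21 May 2019), so not before 29 June 2019; done 9 July 2019 — permitted.
Step 3 — must wait 24 days from 9 July 2019 (when notice of the special meeting is given), so not before 2 August 2019; done 4 August 2019 — permitted.
Step 4 — must wait 14 days from 4 September 2019 (end of the 31-day hold period, which began when the information statement is filed on 4 August 2019), so not before 18 September 2019; done 19 September 2019, after the minimum wait.
Step 5 — counting 21 days from 19 September 2019 (when the proxy materials are mailed) gives a deadline of 10 October 2019; done 8 October 2019 — timely.
Step 6 — counting 5 days from 8 October 2019 (when the special meeting is convened) gives a deadline of 13 October 2019; 9 October 2019 is within that limit.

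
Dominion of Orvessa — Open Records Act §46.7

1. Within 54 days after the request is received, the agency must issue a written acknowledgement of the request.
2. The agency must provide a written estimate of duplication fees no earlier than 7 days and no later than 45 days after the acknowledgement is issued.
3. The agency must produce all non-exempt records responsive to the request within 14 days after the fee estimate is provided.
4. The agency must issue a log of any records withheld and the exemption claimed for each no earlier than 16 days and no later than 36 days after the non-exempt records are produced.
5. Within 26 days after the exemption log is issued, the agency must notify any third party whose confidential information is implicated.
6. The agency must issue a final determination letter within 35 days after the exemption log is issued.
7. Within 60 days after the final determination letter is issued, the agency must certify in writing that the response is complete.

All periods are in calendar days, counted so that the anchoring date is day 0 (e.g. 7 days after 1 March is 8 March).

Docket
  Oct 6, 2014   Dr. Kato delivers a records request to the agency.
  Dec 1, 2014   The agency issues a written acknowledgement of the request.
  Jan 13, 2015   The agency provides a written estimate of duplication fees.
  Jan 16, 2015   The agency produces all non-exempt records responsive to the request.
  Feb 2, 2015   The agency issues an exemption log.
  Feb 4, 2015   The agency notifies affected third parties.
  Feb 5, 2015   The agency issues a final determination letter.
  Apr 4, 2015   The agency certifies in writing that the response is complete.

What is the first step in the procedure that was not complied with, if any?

(1) due by Oct 6, 2014 + 54 days = Nov 29, 2014; not done until Dec 1, 2014, 2 days after the deadline.

Step 1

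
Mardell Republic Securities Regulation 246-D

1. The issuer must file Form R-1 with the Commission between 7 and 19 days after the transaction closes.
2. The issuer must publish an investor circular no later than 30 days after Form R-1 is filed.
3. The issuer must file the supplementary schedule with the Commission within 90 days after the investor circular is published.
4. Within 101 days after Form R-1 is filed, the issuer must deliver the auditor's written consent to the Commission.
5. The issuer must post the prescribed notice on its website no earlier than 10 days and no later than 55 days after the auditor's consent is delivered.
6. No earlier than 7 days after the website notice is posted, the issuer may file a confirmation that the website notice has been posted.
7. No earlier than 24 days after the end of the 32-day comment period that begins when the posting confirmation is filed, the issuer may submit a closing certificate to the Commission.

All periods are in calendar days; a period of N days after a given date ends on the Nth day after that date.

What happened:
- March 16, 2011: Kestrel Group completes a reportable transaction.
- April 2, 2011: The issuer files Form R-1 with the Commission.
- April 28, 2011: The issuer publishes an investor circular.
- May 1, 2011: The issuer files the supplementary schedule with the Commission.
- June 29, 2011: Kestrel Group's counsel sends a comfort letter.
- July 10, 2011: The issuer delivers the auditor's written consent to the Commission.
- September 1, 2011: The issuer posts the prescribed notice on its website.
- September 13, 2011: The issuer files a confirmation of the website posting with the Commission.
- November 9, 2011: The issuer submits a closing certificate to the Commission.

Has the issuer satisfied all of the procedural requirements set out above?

Yes

Step 1 — 7 and 19 days from March 16, 2011 (when the transaction closes) are March 23, 2011 and April 4, 2011 respectively; done April 2, 2011 — within the window.
Step 2 — counting 30 days from April 2, 2011 (when Form R-1 is filed) gives a deadline of May 2, 2011; April 28, 2011 is within that limit.
Step 3 — counting 90 days from April 28, 2011 (when the investor circular is published) gives a deadline of July 27, 2011; done May 1, 2011 — timely.
Step 4 — counting 101 days from April 2, 2011 (when Form R-1 is filed) gives a deadline of July 12, 2011; done July 10, 2011 — timely.
Step 5 — 10 and 55 days from July 10, 2011 (when the auditor's consent is delivered) are July 20, 2011 and September 3, 2011 respectively; September 1, 2011 falls inside that range.
Step 6 — must wait 7 days from September 1, 2011 (when the website notice is posted), so not before September 8, 2011; done September 13, 2011, after the minimum wait.
Step 7 — must wait 24 days from October 15, 2011 (end of the 32-day comment period, which began when the posting confirmation is filed on September 13, 2011), so not before November 8, 2011; November 9, 2011 is on or after that date.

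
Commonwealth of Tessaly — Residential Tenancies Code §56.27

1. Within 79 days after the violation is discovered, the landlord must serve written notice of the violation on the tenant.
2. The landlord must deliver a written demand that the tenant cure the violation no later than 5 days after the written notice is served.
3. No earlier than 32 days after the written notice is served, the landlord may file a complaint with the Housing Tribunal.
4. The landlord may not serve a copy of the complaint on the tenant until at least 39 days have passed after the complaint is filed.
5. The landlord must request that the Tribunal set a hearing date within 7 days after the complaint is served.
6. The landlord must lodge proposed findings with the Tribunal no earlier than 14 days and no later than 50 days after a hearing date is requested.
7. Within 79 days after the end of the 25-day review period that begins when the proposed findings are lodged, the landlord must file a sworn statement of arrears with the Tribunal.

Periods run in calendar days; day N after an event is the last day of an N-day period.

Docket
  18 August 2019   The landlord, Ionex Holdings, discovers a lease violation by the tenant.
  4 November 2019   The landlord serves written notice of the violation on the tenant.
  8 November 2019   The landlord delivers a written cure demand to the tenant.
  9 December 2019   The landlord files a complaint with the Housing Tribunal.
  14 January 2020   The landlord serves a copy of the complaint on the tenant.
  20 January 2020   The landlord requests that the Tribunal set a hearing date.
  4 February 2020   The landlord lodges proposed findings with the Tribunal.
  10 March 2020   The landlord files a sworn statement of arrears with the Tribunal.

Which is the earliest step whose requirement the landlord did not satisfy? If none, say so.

Step 4

Step 1 — counting 79 days from 18 August 2019 (when the violation is discovered) gives a deadline of 5 November 2019; completed 4 November 2019, before the deadline.
Step 2 — counting 5 days from 4 November 2019 (when the written notice is served) gives a deadline of 9 November 2019; 8 November 2019 is within that limit.
Step 3 — must wait 32 days from 4 November 2019 (when the written notice is served), so not before 6 December 2019; done 9 December 2019, after the minimum wait.
Step 4 — must wait 39 days from 9 December 2019 (when the complaint is filed), so not before 17 January 2020; acted on 14 January 2020, 3 days prematurely.
The procedure was therefore not followed at step 4.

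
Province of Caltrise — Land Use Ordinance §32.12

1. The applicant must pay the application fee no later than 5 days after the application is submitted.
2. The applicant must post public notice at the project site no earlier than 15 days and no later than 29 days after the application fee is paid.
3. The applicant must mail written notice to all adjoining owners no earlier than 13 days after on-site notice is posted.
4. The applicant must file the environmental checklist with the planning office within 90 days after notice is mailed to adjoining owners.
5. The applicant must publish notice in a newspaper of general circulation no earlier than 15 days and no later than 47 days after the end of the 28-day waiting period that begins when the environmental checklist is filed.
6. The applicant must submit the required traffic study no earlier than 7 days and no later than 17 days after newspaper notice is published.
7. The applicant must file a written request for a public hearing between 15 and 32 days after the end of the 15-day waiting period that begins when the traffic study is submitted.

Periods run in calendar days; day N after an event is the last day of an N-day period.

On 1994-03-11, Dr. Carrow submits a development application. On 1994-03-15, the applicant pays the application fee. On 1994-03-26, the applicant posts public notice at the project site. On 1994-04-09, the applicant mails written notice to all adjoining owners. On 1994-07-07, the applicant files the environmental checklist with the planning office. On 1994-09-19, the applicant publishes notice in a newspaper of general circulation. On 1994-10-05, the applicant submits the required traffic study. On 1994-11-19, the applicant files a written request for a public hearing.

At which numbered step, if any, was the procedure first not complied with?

Step 2

Step 1 — counting 5 days from 1994-03-11 (when the application is submitted) gives a deadline of 1994-03-16; 1994-03-15 is within that limit.
Step 2 — 15 and 29 days from 1994-03-15 (when the application fee is paid) are 1994-03-30 and 1994-04-13 respectively; 1994-03-26 is 4 days too early.
Later steps need not be reached.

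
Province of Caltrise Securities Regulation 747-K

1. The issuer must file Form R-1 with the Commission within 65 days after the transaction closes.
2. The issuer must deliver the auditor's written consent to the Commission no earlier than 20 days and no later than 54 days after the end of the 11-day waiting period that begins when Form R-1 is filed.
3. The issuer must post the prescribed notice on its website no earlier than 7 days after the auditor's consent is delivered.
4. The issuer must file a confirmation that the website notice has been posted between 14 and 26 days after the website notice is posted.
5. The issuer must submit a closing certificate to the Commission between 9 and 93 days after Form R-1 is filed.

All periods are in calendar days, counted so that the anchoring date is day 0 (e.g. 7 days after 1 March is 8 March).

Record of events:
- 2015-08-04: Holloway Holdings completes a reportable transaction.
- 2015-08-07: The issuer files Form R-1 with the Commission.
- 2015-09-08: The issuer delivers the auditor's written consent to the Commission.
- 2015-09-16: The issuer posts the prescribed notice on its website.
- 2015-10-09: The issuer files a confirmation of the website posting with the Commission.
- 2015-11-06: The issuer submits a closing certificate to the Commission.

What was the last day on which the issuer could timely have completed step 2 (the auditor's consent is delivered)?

2015-10-11

Form R-1 is filed on 2015-08-07; the 11-day waiting period therefore ends 2015-08-18, and step 2 runs from that date. The window is 20–54 days after 2015-08-18; it closes on 2015-10-11.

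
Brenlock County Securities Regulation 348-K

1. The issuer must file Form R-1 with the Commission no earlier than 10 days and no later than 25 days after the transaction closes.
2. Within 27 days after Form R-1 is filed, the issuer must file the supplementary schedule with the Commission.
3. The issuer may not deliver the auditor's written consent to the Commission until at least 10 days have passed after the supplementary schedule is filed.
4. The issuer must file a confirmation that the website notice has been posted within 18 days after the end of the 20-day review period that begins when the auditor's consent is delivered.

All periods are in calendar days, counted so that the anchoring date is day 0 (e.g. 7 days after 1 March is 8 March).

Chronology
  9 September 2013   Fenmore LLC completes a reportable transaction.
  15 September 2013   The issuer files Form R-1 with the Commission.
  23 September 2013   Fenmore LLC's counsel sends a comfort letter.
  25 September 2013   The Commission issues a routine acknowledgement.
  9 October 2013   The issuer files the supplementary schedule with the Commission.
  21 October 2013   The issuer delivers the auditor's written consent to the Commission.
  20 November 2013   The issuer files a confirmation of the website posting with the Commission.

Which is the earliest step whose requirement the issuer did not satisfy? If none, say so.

Step 1: the window is 10–25 days after 9 September 2013 (when the transaction closes), so 19 September 2013 through 4 October 2013; done 15 September 2013 — 4 days before the window opened.
That is the first point of non-compliance.

Step 1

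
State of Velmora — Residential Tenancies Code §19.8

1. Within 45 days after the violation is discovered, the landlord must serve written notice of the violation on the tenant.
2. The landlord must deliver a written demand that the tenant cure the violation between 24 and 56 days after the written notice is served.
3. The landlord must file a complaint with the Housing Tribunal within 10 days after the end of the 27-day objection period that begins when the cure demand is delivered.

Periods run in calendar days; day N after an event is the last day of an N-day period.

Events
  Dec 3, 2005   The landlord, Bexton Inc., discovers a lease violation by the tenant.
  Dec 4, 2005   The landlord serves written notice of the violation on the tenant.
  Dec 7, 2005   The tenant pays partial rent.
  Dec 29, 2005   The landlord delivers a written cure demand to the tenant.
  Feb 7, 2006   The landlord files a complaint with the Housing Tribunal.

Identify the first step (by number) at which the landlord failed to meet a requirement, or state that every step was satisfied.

Step 3

Step 1 — counting 45 days from Dec 3, 2005 (when the violation is discovered) gives a deadline of Jan 17, 2006; completed Dec 4, 2005, before the deadline.
Step 2 — 24 and 56 days from Dec 4, 2005 (when the written notice is served) are Dec 28, 2005 and Jan 29, 2006 respectively; Dec 29, 2005 falls inside that range.
Step 3 — counting 10 days from Jan 25, 2006 (end of the 27-day objection period, which began when the cure demand is delivered on Dec 29, 2005) gives a deadline of Feb 4, 2006; not done until Feb 7, 2006, 3 days after the deadline.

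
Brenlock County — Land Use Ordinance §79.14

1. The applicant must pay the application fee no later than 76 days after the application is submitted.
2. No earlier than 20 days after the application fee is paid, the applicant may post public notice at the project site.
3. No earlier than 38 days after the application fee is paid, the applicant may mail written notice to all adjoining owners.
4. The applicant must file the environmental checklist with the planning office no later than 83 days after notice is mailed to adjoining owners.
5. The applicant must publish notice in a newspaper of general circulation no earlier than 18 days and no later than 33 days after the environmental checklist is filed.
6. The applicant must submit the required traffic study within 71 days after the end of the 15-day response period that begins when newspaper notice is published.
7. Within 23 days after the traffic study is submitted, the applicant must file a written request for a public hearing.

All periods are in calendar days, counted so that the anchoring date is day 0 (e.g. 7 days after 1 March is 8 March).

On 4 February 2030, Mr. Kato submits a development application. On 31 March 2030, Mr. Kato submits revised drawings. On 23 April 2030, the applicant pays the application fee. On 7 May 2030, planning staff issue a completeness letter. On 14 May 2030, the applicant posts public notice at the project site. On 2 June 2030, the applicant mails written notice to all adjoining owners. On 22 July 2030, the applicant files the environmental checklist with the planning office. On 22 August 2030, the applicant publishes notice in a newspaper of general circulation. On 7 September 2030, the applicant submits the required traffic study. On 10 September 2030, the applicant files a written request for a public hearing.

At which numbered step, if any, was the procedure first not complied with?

Step 1

Step 1: 76 days after 4 February 2030 (when the application is submitted) is 21 April 2030; 23 April 2030 misses that deadline by 2 days.
The analysis stops there.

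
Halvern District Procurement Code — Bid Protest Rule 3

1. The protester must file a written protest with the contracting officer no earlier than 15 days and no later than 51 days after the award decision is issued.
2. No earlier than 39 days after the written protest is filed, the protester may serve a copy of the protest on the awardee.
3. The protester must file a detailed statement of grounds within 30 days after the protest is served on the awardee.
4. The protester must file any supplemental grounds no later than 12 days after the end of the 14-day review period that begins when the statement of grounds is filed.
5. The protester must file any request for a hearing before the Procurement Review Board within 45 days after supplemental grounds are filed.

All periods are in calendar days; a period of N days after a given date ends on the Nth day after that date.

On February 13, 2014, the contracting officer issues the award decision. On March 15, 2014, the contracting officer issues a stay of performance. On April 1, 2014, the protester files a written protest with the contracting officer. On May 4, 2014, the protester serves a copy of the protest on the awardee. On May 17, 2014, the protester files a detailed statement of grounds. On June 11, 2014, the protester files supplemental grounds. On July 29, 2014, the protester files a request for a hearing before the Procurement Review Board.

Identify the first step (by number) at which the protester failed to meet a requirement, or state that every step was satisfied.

Step 2

(1) the permitted window runs from February 13, 2014 + 15 = February 28, 2014 to February 13, 2014 + 51 = April 5, 2014; done April 1, 2014 — within the window.
(2) permitted from April 1, 2014 + 39 days = May 10, 2014 onward; acted on May 4, 2014, 6 days prematurely.
The analysis stops there.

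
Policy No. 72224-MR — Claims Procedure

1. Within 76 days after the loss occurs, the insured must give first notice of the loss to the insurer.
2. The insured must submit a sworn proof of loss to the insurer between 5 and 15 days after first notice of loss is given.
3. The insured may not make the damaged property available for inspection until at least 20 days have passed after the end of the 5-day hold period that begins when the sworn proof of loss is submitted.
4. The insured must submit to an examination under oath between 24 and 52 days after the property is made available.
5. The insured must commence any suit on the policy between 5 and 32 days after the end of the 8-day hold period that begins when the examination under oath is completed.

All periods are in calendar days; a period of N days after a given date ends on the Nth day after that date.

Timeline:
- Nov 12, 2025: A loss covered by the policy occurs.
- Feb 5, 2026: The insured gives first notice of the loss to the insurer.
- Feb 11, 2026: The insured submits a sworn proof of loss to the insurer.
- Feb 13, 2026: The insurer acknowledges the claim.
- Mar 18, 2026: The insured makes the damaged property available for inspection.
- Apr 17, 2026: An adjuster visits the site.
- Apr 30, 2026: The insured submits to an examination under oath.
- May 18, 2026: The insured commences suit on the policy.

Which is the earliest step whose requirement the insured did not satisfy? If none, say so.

Step 1

Step 1: 76 days after Nov 12, 2025 (when the loss occurs) is Jan 27, 2026; not done until Feb 5, 2026, 9 days after the deadline.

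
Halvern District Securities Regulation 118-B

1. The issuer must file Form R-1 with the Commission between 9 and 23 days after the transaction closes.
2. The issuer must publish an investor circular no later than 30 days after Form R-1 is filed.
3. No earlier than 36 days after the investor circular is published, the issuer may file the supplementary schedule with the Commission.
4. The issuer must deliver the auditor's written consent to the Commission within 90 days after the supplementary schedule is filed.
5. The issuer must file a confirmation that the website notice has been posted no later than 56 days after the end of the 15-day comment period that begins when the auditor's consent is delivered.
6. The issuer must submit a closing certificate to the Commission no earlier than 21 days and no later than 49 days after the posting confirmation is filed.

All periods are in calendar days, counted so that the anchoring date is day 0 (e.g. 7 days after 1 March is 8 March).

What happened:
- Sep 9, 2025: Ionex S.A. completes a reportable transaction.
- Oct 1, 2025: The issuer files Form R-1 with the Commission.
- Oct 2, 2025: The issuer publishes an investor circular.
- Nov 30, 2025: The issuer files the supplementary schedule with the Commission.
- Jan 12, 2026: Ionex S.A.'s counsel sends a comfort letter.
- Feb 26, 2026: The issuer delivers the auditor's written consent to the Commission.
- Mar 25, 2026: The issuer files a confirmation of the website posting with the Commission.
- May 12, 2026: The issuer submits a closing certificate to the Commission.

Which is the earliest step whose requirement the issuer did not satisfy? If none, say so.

None — every step was satisfied

(1) the permitted window runs from Sep 9, 2025 + 9 = Sep 18, 2025 to Sep 9, 2025 + 23 = Oct 2, 2025; Oct 1, 2025 falls inside that range.
(2) due by Oct 1, 2025 + 30 days = Oct 31, 2025; completed Oct 2, 2025, before the deadline.
(3) permitted from Oct 2, 2025 + 36 days = Nov 7, 2025 onward; Nov 30, 2025 is on or after that date.
(4) due by Nov 30, 2025 + 90 days = Feb 28, 2026; Feb 26, 2026 is within that limit.
(5) due by Mar 13, 2026 + 56 days = May 8, 2026; Mar 25, 2026 is within that limit.
(6) the permitted window runs from Mar 25, 2026 + 21 = Apr 15, 2026 to Mar 25, 2026 + 49 = May 13, 2026; done May 12, 2026 — within the window.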